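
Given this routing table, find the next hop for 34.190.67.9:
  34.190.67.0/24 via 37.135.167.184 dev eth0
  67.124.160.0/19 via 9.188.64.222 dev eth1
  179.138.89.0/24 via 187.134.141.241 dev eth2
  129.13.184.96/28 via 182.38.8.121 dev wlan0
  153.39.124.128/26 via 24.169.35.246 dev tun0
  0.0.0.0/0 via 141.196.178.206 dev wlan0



Longest prefix match for 34.190.67.9:
  /24 34.190.67.0: MATCH
  /19 67.124.160.0: no
  /24 179.138.89.0: no
  /28 129.13.184.96: no
  /26 153.39.124.128: no
  /0 0.0.0.0: MATCH
Selected: next-hop 37.135.167.184 via eth0 (matched /24)


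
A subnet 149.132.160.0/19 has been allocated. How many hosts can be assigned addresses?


Host bits = 32 - 19 = 13
Total addresses = 2^13 = 8192
Usable = total - 2 (network and broadcast)
Usable hosts: 8190


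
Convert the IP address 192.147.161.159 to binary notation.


192 = 11000000
147 = 10010011
161 = 10100001
159 = 10011111
Binary: 11000000.10010011.10100001.10011111


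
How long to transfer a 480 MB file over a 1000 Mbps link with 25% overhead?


Effective throughput = 1000 * (1 - 25/100) = 750 Mbps
File size in Mb = 480 * 8 = 3840 Mb
Time = 3840 / 750
Time = 5.12 seconds


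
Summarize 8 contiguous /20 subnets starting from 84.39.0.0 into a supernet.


Original prefix: /20
Number of subnets: 8 = 2^3
New prefix = 20 - 3 = 17
Supernet: 84.39.0.0/17


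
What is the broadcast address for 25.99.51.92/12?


Network: 25.96.0.0/12
Host bits = 20
Set all host bits to 1:
Broadcast: 25.111.255.255


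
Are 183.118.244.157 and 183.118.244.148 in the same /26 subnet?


Mask: 255.255.255.192
183.118.244.157 AND mask = 183.118.244.128
183.118.244.148 AND mask = 183.118.244.128
Yes, same subnet (183.118.244.128)


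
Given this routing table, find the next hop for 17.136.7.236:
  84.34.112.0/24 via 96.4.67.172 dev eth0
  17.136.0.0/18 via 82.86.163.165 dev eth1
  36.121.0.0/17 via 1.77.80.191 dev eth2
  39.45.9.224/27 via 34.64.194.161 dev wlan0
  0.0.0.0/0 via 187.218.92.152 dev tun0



Longest prefix match for 17.136.7.236:
  /24 84.34.112.0: no
  /18 17.136.0.0: MATCH
  /17 36.121.0.0: no
  /27 39.45.9.224: no
  /0 0.0.0.0: MATCH
Selected: next-hop 82.86.163.165 via eth1 (matched /18)


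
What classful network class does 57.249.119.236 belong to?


First octet: 57
Binary: 00111001
0xxxxxxx -> Class A (1-126)
Class A, default mask 255.0.0.0 (/8)


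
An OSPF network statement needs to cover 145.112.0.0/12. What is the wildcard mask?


Subnet mask: 255.240.0.0
Wildcard = 255.255.255.255 - subnet mask
255 - 255 = 0
255 - 240 = 15
255 - 0 = 255
255 - 0 = 255
Wildcard: 0.15.255.255


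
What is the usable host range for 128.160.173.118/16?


Network: 128.160.0.0
Broadcast: 128.160.255.255
First usable = network + 1
Last usable = broadcast - 1
Range: 128.160.0.1 to 128.160.255.254


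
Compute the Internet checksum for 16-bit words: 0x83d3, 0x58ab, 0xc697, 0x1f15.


Sum all words (with carry folding):
+ 0x83d3 = 0x83d3
+ 0x58ab = 0xdc7e
+ 0xc697 = 0xa316
+ 0x1f15 = 0xc22b
One's complement: ~0xc22b
Checksum = 0x3dd4


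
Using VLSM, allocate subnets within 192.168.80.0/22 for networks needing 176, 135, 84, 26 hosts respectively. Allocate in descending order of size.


176 hosts -> /24 (254 usable): 192.168.80.0/24
135 hosts -> /24 (254 usable): 192.168.81.0/24
84 hosts -> /25 (126 usable): 192.168.82.0/25
26 hosts -> /27 (30 usable): 192.168.82.128/27
Allocation: 192.168.80.0/24 (176 hosts, 254 usable); 192.168.81.0/24 (135 hosts, 254 usable); 192.168.82.0/25 (84 hosts, 126 usable); 192.168.82.128/27 (26 hosts, 30 usable)


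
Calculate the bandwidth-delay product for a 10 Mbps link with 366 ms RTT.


BDP = bandwidth * RTT
= 10 Mbps * 366 ms
= 10 * 1e6 * 366 / 1000 bits
= 3660000 bits
= 457500 bytes
= 446.7773 KB
BDP = 3660000 bits (457500 bytes)


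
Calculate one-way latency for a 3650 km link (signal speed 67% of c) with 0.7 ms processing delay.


Speed = 0.67 * 3e5 km/s = 201000 km/s
Propagation delay = 3650 / 201000 = 0.0182 s = 18.1592 ms
Processing delay = 0.7 ms
Total one-way latency = 18.8592 ms


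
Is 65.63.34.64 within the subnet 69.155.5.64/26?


Subnet network: 69.155.5.64
Test IP AND mask: 65.63.34.64
No, 65.63.34.64 is not in 69.155.5.64/26


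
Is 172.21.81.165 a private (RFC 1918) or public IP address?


RFC 1918 private ranges:
  10.0.0.0/8 (10.0.0.0 - 10.255.255.255)
  172.16.0.0/12 (172.16.0.0 - 172.31.255.255)
  192.168.0.0/16 (192.168.0.0 - 192.168.255.255)
Private (in 172.16.0.0/12)


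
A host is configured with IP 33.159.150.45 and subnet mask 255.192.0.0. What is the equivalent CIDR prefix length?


Binary: 11111111.11000000.00000000.00000000
Count leading 1s
Prefix: /10


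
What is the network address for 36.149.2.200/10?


IP:   00100100.10010101.00000010.11001000
Mask: 11111111.11000000.00000000.00000000
AND operation:
Net:  00100100.10000000.00000000.00000000
Network: 36.128.0.0/10


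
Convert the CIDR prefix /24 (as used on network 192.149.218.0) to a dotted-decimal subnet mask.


/24 means 24 network bits, 8 host bits
Binary: 11111111111111111111111100000000
Mask: 255.255.255.0


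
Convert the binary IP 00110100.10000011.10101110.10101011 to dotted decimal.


00110100 = 52
10000011 = 131
10101110 = 174
10101011 = 171
IP: 52.131.174.171


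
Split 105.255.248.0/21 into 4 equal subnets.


New prefix = 21 + 2 = 23
Each subnet has 512 addresses
  105.255.248.0/23
  105.255.250.0/23
  105.255.252.0/23
  105.255.254.0/23
Subnets: 105.255.248.0/23, 105.255.250.0/23, 105.255.252.0/23, 105.255.254.0/23


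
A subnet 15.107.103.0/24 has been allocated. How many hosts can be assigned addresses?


Host bits = 32 - 24 = 8
Total addresses = 2^8 = 256
Usable = total - 2 (network and broadcast)
Usable hosts: 254


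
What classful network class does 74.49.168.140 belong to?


First octet: 74
Binary: 01001010
0xxxxxxx -> Class A (1-126)
Class A, default mask 255.0.0.0 (/8)


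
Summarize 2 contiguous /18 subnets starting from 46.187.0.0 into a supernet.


Original prefix: /18
Number of subnets: 2 = 2^1
New prefix = 18 - 1 = 17
Supernet: 46.187.0.0/17


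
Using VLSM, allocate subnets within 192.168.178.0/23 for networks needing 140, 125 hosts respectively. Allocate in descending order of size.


140 hosts -> /24 (254 usable): 192.168.178.0/24
125 hosts -> /25 (126 usable): 192.168.179.0/25
Allocation: 192.168.178.0/24 (140 hosts, 254 usable); 192.168.179.0/25 (125 hosts, 126 usable)


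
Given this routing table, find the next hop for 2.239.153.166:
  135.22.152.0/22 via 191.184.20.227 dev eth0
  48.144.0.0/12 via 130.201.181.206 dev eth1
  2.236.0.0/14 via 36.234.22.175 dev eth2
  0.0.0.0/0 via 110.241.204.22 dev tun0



Longest prefix match for 2.239.153.166:
  /22 135.22.152.0: no
  /12 48.144.0.0: no
  /14 2.236.0.0: MATCH
  /0 0.0.0.0: MATCH
Selected: next-hop 36.234.22.175 via eth2 (matched /14)


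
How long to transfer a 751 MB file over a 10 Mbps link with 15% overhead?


Effective throughput = 10 * (1 - 15/100) = 8.5 Mbps
File size in Mb = 751 * 8 = 6008 Mb
Time = 6008 / 8.5
Time = 706.8235 seconds


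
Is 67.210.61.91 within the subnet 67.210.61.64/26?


Subnet network: 67.210.61.64
Test IP AND mask: 67.210.61.64
Yes, 67.210.61.91 is in 67.210.61.64/26


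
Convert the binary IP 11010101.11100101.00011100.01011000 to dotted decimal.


11010101 = 213
11100101 = 229
00011100 = 28
01011000 = 88
IP: 213.229.28.88


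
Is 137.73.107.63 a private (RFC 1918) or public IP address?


RFC 1918 private ranges:
  10.0.0.0/8 (10.0.0.0 - 10.255.255.255)
  172.16.0.0/12 (172.16.0.0 - 172.31.255.255)
  192.168.0.0/16 (192.168.0.0 - 192.168.255.255)
Public (not in any RFC 1918 range)


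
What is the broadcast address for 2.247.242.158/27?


Network: 2.247.242.128/27
Host bits = 5
Set all host bits to 1:
Broadcast: 2.247.242.159


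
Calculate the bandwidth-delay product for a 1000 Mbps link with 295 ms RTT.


BDP = bandwidth * RTT
= 1000 Mbps * 295 ms
= 1000 * 1e6 * 295 / 1000 bits
= 295000000 bits
= 36875000 bytes
= 36010.7422 KB
BDP = 295000000 bits (36875000 bytes)


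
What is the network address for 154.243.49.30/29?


IP:   10011010.11110011.00110001.00011110
Mask: 11111111.11111111.11111111.11111000
AND operation:
Net:  10011010.11110011.00110001.00011000
Network: 154.243.49.24/29


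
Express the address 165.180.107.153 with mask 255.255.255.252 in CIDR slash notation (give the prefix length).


Binary: 11111111.11111111.11111111.11111100
Count leading 1s
Prefix: /30


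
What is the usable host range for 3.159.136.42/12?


Network: 3.144.0.0
Broadcast: 3.159.255.255
First usable = network + 1
Last usable = broadcast - 1
Range: 3.144.0.1 to 3.159.255.254


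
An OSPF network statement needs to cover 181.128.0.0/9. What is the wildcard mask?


Subnet mask: 255.128.0.0
Wildcard = 255.255.255.255 - subnet mask
255 - 255 = 0
255 - 128 = 127
255 - 0 = 255
255 - 0 = 255
Wildcard: 0.127.255.255


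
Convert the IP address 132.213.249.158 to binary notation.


132 = 10000100
213 = 11010101
249 = 11111001
158 = 10011110
Binary: 10000100.11010101.11111001.10011110


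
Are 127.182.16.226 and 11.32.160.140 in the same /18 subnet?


Mask: 255.255.192.0
127.182.16.226 AND mask = 127.182.0.0
11.32.160.140 AND mask = 11.32.128.0
No, different subnets (127.182.0.0 vs 11.32.128.0)


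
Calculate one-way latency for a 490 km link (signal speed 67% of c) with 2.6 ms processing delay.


Speed = 0.67 * 3e5 km/s = 201000 km/s
Propagation delay = 490 / 201000 = 0.0024 s = 2.4378 ms
Processing delay = 2.6 ms
Total one-way latency = 5.0378 ms


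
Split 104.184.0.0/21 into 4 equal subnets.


New prefix = 21 + 2 = 23
Each subnet has 512 addresses
  104.184.0.0/23
  104.184.2.0/23
  104.184.4.0/23
  104.184.6.0/23
Subnets: 104.184.0.0/23, 104.184.2.0/23, 104.184.4.0/23, 104.184.6.0/23


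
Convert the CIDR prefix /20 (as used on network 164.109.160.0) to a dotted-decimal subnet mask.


/20 means 20 network bits, 12 host bits
Binary: 11111111111111111111000000000000
Mask: 255.255.240.0


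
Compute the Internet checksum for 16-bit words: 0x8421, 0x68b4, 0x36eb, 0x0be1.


Sum all words (with carry folding):
+ 0x8421 = 0x8421
+ 0x68b4 = 0xecd5
+ 0x36eb = 0x23c1
+ 0x0be1 = 0x2fa2
One's complement: ~0x2fa2
Checksum = 0xd05d


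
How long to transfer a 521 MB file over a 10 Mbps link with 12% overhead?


Effective throughput = 10 * (1 - 12/100) = 8.8 Mbps
File size in Mb = 521 * 8 = 4168 Mb
Time = 4168 / 8.8
Time = 473.6364 seconds


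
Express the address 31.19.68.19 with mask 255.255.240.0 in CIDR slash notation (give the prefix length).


Binary: 11111111.11111111.11110000.00000000
Count leading 1s
Prefix: /20


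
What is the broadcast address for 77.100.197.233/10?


Network: 77.64.0.0/10
Host bits = 22
Set all host bits to 1:
Broadcast: 77.127.255.255


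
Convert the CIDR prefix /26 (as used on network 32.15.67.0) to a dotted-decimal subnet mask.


/26 means 26 network bits, 6 host bits
Binary: 11111111111111111111111111000000
Mask: 255.255.255.192


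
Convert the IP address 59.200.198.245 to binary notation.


59 = 00111011
200 = 11001000
198 = 11000110
245 = 11110101
Binary: 00111011.11001000.11000110.11110101


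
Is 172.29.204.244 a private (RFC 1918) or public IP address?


RFC 1918 private ranges:
  10.0.0.0/8 (10.0.0.0 - 10.255.255.255)
  172.16.0.0/12 (172.16.0.0 - 172.31.255.255)
  192.168.0.0/16 (192.168.0.0 - 192.168.255.255)
Private (in 172.16.0.0/12)


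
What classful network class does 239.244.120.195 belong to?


First octet: 239
Binary: 11101111
1110xxxx -> Class D (224-239)
Class D (multicast), default mask N/A


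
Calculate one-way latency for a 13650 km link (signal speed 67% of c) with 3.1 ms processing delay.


Speed = 0.67 * 3e5 km/s = 201000 km/s
Propagation delay = 13650 / 201000 = 0.0679 s = 67.9104 ms
Processing delay = 3.1 ms
Total one-way latency = 71.0104 ms


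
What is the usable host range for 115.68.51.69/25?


Network: 115.68.51.0
Broadcast: 115.68.51.127
First usable = network + 1
Last usable = broadcast - 1
Range: 115.68.51.1 to 115.68.51.126


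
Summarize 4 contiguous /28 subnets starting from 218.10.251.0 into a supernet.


Original prefix: /28
Number of subnets: 4 = 2^2
New prefix = 28 - 2 = 26
Supernet: 218.10.251.0/26


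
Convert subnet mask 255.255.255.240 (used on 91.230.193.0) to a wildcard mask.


Subnet mask: 255.255.255.240
Wildcard = 255.255.255.255 - subnet mask
255 - 255 = 0
255 - 255 = 0
255 - 255 = 0
255 - 240 = 15
Wildcard: 0.0.0.15


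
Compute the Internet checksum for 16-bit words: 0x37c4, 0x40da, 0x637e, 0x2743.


Sum all words (with carry folding):
+ 0x37c4 = 0x37c4
+ 0x40da = 0x789e
+ 0x637e = 0xdc1c
+ 0x2743 = 0x0360
One's complement: ~0x0360
Checksum = 0xfc9f


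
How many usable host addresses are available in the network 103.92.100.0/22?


Host bits = 32 - 22 = 10
Total addresses = 2^10 = 1024
Usable = total - 2 (network and broadcast)
Usable hosts: 1022


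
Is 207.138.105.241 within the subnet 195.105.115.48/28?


Subnet network: 195.105.115.48
Test IP AND mask: 207.138.105.240
No, 207.138.105.241 is not in 195.105.115.48/28


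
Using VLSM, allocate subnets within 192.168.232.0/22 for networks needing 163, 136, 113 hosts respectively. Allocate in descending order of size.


163 hosts -> /24 (254 usable): 192.168.232.0/24
136 hosts -> /24 (254 usable): 192.168.233.0/24
113 hosts -> /25 (126 usable): 192.168.234.0/25
Allocation: 192.168.232.0/24 (163 hosts, 254 usable); 192.168.233.0/24 (136 hosts, 254 usable); 192.168.234.0/25 (113 hosts, 126 usable)


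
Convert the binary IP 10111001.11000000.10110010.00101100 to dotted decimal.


10111001 = 185
11000000 = 192
10110010 = 178
00101100 = 44
IP: 185.192.178.44


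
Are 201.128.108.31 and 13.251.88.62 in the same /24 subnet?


Mask: 255.255.255.0
201.128.108.31 AND mask = 201.128.108.0
13.251.88.62 AND mask = 13.251.88.0
No, different subnets (201.128.108.0 vs 13.251.88.0)


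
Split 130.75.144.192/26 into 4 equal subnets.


New prefix = 26 + 2 = 28
Each subnet has 16 addresses
  130.75.144.192/28
  130.75.144.208/28
  130.75.144.224/28
  130.75.144.240/28
Subnets: 130.75.144.192/28, 130.75.144.208/28, 130.75.144.224/28, 130.75.144.240/28


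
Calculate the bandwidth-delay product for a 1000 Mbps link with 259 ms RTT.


BDP = bandwidth * RTT
= 1000 Mbps * 259 ms
= 1000 * 1e6 * 259 / 1000 bits
= 259000000 bits
= 32375000 bytes
= 31616.2109 KB
BDP = 259000000 bits (32375000 bytes)


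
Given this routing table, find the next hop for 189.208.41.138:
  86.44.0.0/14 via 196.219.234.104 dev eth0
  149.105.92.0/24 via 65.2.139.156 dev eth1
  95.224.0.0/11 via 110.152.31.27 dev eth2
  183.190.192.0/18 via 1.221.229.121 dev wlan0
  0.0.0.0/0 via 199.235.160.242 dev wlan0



Longest prefix match for 189.208.41.138:
  /14 86.44.0.0: no
  /24 149.105.92.0: no
  /11 95.224.0.0: no
  /18 183.190.192.0: no
  /0 0.0.0.0: MATCH
Selected: next-hop 199.235.160.242 via wlan0 (matched /0)


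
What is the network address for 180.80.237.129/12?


IP:   10110100.01010000.11101101.10000001
Mask: 11111111.11110000.00000000.00000000
AND operation:
Net:  10110100.01010000.00000000.00000000
Network: 180.80.0.0/12


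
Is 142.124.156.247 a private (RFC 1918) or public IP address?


RFC 1918 private ranges:
  10.0.0.0/8 (10.0.0.0 - 10.255.255.255)
  172.16.0.0/12 (172.16.0.0 - 172.31.255.255)
  192.168.0.0/16 (192.168.0.0 - 192.168.255.255)
Public (not in any RFC 1918 range)


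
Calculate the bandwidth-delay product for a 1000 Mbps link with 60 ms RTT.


BDP = bandwidth * RTT
= 1000 Mbps * 60 ms
= 1000 * 1e6 * 60 / 1000 bits
= 60000000 bits
= 7500000 bytes
= 7324.2188 KB
BDP = 60000000 bits (7500000 bytes)


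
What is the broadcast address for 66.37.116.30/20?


Network: 66.37.112.0/20
Host bits = 12
Set all host bits to 1:
Broadcast: 66.37.127.255


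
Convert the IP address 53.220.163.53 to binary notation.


53 = 00110101
220 = 11011100
163 = 10100011
53 = 00110101
Binary: 00110101.11011100.10100011.00110101


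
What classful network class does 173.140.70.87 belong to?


First octet: 173
Binary: 10101101
10xxxxxx -> Class B (128-191)
Class B, default mask 255.255.0.0 (/16)


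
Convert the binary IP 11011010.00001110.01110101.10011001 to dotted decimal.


11011010 = 218
00001110 = 14
01110101 = 117
10011001 = 153
IP: 218.14.117.153


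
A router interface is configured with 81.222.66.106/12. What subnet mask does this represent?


/12 means 12 network bits, 20 host bits
Binary: 11111111111100000000000000000000
Mask: 255.240.0.0


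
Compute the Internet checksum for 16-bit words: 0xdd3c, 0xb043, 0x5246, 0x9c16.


Sum all words (with carry folding):
+ 0xdd3c = 0xdd3c
+ 0xb043 = 0x8d80
+ 0x5246 = 0xdfc6
+ 0x9c16 = 0x7bdd
One's complement: ~0x7bdd
Checksum = 0x8422


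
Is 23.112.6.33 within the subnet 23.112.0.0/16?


Subnet network: 23.112.0.0
Test IP AND mask: 23.112.0.0
Yes, 23.112.6.33 is in 23.112.0.0/16


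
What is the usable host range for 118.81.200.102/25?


Network: 118.81.200.0
Broadcast: 118.81.200.127
First usable = network + 1
Last usable = broadcast - 1
Range: 118.81.200.1 to 118.81.200.126


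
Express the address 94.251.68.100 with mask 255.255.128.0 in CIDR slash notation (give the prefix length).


Binary: 11111111.11111111.10000000.00000000
Count leading 1s
Prefix: /17


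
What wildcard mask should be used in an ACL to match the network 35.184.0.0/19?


Subnet mask: 255.255.224.0
Wildcard = 255.255.255.255 - subnet mask
255 - 255 = 0
255 - 255 = 0
255 - 224 = 31
255 - 0 = 255
Wildcard: 0.0.31.255


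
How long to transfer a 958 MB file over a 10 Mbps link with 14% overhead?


Effective throughput = 10 * (1 - 14/100) = 8.6 Mbps
File size in Mb = 958 * 8 = 7664 Mb
Time = 7664 / 8.6
Time = 891.1628 seconds


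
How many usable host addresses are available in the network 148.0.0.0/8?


Host bits = 32 - 8 = 24
Total addresses = 2^24 = 16777216
Usable = total - 2 (network and broadcast)
Usable hosts: 16777214


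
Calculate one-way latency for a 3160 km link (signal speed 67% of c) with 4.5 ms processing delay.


Speed = 0.67 * 3e5 km/s = 201000 km/s
Propagation delay = 3160 / 201000 = 0.0157 s = 15.7214 ms
Processing delay = 4.5 ms
Total one-way latency = 20.2214 ms


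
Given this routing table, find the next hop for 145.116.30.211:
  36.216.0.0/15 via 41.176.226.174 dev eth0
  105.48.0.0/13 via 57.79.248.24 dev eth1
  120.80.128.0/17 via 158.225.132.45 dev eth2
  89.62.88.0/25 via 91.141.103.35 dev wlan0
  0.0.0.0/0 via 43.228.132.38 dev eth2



Longest prefix match for 145.116.30.211:
  /15 36.216.0.0: no
  /13 105.48.0.0: no
  /17 120.80.128.0: no
  /25 89.62.88.0: no
  /0 0.0.0.0: MATCH
Selected: next-hop 43.228.132.38 via eth2 (matched /0)


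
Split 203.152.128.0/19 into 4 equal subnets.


New prefix = 19 + 2 = 21
Each subnet has 2048 addresses
  203.152.128.0/21
  203.152.136.0/21
  203.152.144.0/21
  203.152.152.0/21
Subnets: 203.152.128.0/21, 203.152.136.0/21, 203.152.144.0/21, 203.152.152.0/21


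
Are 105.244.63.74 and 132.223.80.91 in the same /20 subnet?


Mask: 255.255.240.0
105.244.63.74 AND mask = 105.244.48.0
132.223.80.91 AND mask = 132.223.80.0
No, different subnets (105.244.48.0 vs 132.223.80.0)


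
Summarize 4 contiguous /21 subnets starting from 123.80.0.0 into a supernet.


Original prefix: /21
Number of subnets: 4 = 2^2
New prefix = 21 - 2 = 19
Supernet: 123.80.0.0/19


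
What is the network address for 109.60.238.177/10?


IP:   01101101.00111100.11101110.10110001
Mask: 11111111.11000000.00000000.00000000
AND operation:
Net:  01101101.00000000.00000000.00000000
Network: 109.0.0.0/10


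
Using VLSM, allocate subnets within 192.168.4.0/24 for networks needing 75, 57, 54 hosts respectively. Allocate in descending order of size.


75 hosts -> /25 (126 usable): 192.168.4.0/25
57 hosts -> /26 (62 usable): 192.168.4.128/26
54 hosts -> /26 (62 usable): 192.168.4.192/26
Allocation: 192.168.4.0/25 (75 hosts, 126 usable); 192.168.4.128/26 (57 hosts, 62 usable); 192.168.4.192/26 (54 hosts, 62 usable)


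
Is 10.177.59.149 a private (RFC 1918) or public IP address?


RFC 1918 private ranges:
  10.0.0.0/8 (10.0.0.0 - 10.255.255.255)
  172.16.0.0/12 (172.16.0.0 - 172.31.255.255)
  192.168.0.0/16 (192.168.0.0 - 192.168.255.255)
Private (in 10.0.0.0/8)


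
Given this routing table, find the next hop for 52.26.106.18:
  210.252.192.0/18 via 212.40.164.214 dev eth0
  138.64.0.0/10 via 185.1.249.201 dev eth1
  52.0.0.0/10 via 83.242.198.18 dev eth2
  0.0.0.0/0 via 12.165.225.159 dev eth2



Longest prefix match for 52.26.106.18:
  /18 210.252.192.0: no
  /10 138.64.0.0: no
  /10 52.0.0.0: MATCH
  /0 0.0.0.0: MATCH
Selected: next-hop 83.242.198.18 via eth2 (matched /10)


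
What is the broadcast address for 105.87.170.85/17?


Network: 105.87.128.0/17
Host bits = 15
Set all host bits to 1:
Broadcast: 105.87.255.255


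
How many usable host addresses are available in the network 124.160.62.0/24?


Host bits = 32 - 24 = 8
Total addresses = 2^8 = 256
Usable = total - 2 (network and broadcast)
Usable hosts: 254


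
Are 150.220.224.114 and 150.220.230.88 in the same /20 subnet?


Mask: 255.255.240.0
150.220.224.114 AND mask = 150.220.224.0
150.220.230.88 AND mask = 150.220.224.0
Yes, same subnet (150.220.224.0)


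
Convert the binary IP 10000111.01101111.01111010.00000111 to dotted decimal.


10000111 = 135
01101111 = 111
01111010 = 122
00000111 = 7
IP: 135.111.122.7


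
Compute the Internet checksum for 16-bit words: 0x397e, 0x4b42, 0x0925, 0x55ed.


Sum all words (with carry folding):
+ 0x397e = 0x397e
+ 0x4b42 = 0x84c0
+ 0x0925 = 0x8de5
+ 0x55ed = 0xe3d2
One's complement: ~0xe3d2
Checksum = 0x1c2d


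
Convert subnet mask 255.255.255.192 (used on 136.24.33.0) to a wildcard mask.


Subnet mask: 255.255.255.192
Wildcard = 255.255.255.255 - subnet mask
255 - 255 = 0
255 - 255 = 0
255 - 255 = 0
255 - 192 = 63
Wildcard: 0.0.0.63


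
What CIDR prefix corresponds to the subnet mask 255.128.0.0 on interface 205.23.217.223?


Binary: 11111111.10000000.00000000.00000000
Count leading 1s
Prefix: /9


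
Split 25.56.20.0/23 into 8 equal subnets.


New prefix = 23 + 3 = 26
Each subnet has 64 addresses
  25.56.20.0/26
  25.56.20.64/26
  25.56.20.128/26
  25.56.20.192/26
  25.56.21.0/26
  25.56.21.64/26
  25.56.21.128/26
  25.56.21.192/26
Subnets: 25.56.20.0/26, 25.56.20.64/26, 25.56.20.128/26, 25.56.20.192/26, 25.56.21.0/26, 25.56.21.64/26, 25.56.21.128/26, 25.56.21.192/26


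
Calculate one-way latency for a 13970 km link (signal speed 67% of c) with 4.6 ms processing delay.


Speed = 0.67 * 3e5 km/s = 201000 km/s
Propagation delay = 13970 / 201000 = 0.0695 s = 69.5025 ms
Processing delay = 4.6 ms
Total one-way latency = 74.1025 ms


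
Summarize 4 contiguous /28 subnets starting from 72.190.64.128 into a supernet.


Original prefix: /28
Number of subnets: 4 = 2^2
New prefix = 28 - 2 = 26
Supernet: 72.190.64.128/26


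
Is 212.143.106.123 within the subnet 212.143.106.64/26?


Subnet network: 212.143.106.64
Test IP AND mask: 212.143.106.64
Yes, 212.143.106.123 is in 212.143.106.64/26


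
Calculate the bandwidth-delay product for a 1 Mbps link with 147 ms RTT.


BDP = bandwidth * RTT
= 1 Mbps * 147 ms
= 1 * 1e6 * 147 / 1000 bits
= 147000 bits
= 18375 bytes
= 17.9443 KB
BDP = 147000 bits (18375 bytes)


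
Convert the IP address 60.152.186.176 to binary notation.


60 = 00111100
152 = 10011000
186 = 10111010
176 = 10110000
Binary: 00111100.10011000.10111010.10110000


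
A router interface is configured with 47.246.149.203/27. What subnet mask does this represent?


/27 means 27 network bits, 5 host bits
Binary: 11111111111111111111111111100000
Mask: 255.255.255.224


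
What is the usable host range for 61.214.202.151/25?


Network: 61.214.202.128
Broadcast: 61.214.202.255
First usable = network + 1
Last usable = broadcast - 1
Range: 61.214.202.129 to 61.214.202.254


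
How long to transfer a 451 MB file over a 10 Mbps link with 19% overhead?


Effective throughput = 10 * (1 - 19/100) = 8.1 Mbps
File size in Mb = 451 * 8 = 3608 Mb
Time = 3608 / 8.1
Time = 445.4321 seconds


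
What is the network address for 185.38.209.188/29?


IP:   10111001.00100110.11010001.10111100
Mask: 11111111.11111111.11111111.11111000
AND operation:
Net:  10111001.00100110.11010001.10111000
Network: 185.38.209.184/29


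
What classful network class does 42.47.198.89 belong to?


First octet: 42
Binary: 00101010
0xxxxxxx -> Class A (1-126)
Class A, default mask 255.0.0.0 (/8)


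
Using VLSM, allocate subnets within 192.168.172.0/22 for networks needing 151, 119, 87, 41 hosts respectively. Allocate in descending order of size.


151 hosts -> /24 (254 usable): 192.168.172.0/24
119 hosts -> /25 (126 usable): 192.168.173.0/25
87 hosts -> /25 (126 usable): 192.168.173.128/25
41 hosts -> /26 (62 usable): 192.168.174.0/26
Allocation: 192.168.172.0/24 (151 hosts, 254 usable); 192.168.173.0/25 (119 hosts, 126 usable); 192.168.173.128/25 (87 hosts, 126 usable); 192.168.174.0/26 (41 hosts, 62 usable)


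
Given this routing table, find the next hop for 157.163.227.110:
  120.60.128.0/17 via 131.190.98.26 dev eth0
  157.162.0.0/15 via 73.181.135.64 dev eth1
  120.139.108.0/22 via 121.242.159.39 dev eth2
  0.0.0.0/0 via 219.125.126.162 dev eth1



Longest prefix match for 157.163.227.110:
  /17 120.60.128.0: no
  /15 157.162.0.0: MATCH
  /22 120.139.108.0: no
  /0 0.0.0.0: MATCH
Selected: next-hop 73.181.135.64 via eth1 (matched /15)


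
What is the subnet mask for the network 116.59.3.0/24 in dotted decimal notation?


/24 means 24 network bits, 8 host bits
Binary: 11111111111111111111111100000000
Mask: 255.255.255.0


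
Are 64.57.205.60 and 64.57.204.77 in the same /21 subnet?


Mask: 255.255.248.0
64.57.205.60 AND mask = 64.57.200.0
64.57.204.77 AND mask = 64.57.200.0
Yes, same subnet (64.57.200.0)


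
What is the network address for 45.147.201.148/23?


IP:   00101101.10010011.11001001.10010100
Mask: 11111111.11111111.11111110.00000000
AND operation:
Net:  00101101.10010011.11001000.00000000
Network: 45.147.200.0/23


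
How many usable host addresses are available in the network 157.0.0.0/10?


Host bits = 32 - 10 = 22
Total addresses = 2^22 = 4194304
Usable = total - 2 (network and broadcast)
Usable hosts: 4194302


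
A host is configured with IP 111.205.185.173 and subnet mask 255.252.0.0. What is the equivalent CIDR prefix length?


Binary: 11111111.11111100.00000000.00000000
Count leading 1s
Prefix: /14


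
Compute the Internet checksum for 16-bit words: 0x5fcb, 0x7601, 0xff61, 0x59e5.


Sum all words (with carry folding):
+ 0x5fcb = 0x5fcb
+ 0x7601 = 0xd5cc
+ 0xff61 = 0xd52e
+ 0x59e5 = 0x2f14
One's complement: ~0x2f14
Checksum = 0xd0eb


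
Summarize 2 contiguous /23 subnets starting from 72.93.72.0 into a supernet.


Original prefix: /23
Number of subnets: 2 = 2^1
New prefix = 23 - 1 = 22
Supernet: 72.93.72.0/22


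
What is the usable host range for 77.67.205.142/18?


Network: 77.67.192.0
Broadcast: 77.67.255.255
First usable = network + 1
Last usable = broadcast - 1
Range: 77.67.192.1 to 77.67.255.254


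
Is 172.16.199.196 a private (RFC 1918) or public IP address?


RFC 1918 private ranges:
  10.0.0.0/8 (10.0.0.0 - 10.255.255.255)
  172.16.0.0/12 (172.16.0.0 - 172.31.255.255)
  192.168.0.0/16 (192.168.0.0 - 192.168.255.255)
Private (in 172.16.0.0/12)


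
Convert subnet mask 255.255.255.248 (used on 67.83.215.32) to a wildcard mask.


Subnet mask: 255.255.255.248
Wildcard = 255.255.255.255 - subnet mask
255 - 255 = 0
255 - 255 = 0
255 - 255 = 0
255 - 248 = 7
Wildcard: 0.0.0.7


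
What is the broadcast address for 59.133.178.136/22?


Network: 59.133.176.0/22
Host bits = 10
Set all host bits to 1:
Broadcast: 59.133.179.255


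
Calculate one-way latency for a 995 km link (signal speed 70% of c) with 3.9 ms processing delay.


Speed = 0.7 * 3e5 km/s = 210000 km/s
Propagation delay = 995 / 210000 = 0.0047 s = 4.7381 ms
Processing delay = 3.9 ms
Total one-way latency = 8.6381 ms


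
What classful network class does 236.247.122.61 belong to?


First octet: 236
Binary: 11101100
1110xxxx -> Class D (224-239)
Class D (multicast), default mask N/A


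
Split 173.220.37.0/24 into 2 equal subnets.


New prefix = 24 + 1 = 25
Each subnet has 128 addresses
  173.220.37.0/25
  173.220.37.128/25
Subnets: 173.220.37.0/25, 173.220.37.128/25


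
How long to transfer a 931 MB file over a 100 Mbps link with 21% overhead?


Effective throughput = 100 * (1 - 21/100) = 79 Mbps
File size in Mb = 931 * 8 = 7448 Mb
Time = 7448 / 79
Time = 94.2785 seconds


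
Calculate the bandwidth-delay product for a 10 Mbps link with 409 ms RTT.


BDP = bandwidth * RTT
= 10 Mbps * 409 ms
= 10 * 1e6 * 409 / 1000 bits
= 4090000 bits
= 511250 bytes
= 499.2676 KB
BDP = 4090000 bits (511250 bytes)


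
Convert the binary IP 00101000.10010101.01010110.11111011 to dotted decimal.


00101000 = 40
10010101 = 149
01010110 = 86
11111011 = 251
IP: 40.149.86.251


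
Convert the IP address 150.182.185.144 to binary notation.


150 = 10010110
182 = 10110110
185 = 10111001
144 = 10010000
Binary: 10010110.10110110.10111001.10010000


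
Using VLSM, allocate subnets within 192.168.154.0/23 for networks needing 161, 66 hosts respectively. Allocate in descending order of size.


161 hosts -> /24 (254 usable): 192.168.154.0/24
66 hosts -> /25 (126 usable): 192.168.155.0/25
Allocation: 192.168.154.0/24 (161 hosts, 254 usable); 192.168.155.0/25 (66 hosts, 126 usable)


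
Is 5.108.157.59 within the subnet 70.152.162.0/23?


Subnet network: 70.152.162.0
Test IP AND mask: 5.108.156.0
No, 5.108.157.59 is not in 70.152.162.0/23


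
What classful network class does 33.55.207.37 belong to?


First octet: 33
Binary: 00100001
0xxxxxxx -> Class A (1-126)
Class A, default mask 255.0.0.0 (/8)


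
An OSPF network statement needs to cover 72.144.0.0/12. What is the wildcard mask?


Subnet mask: 255.240.0.0
Wildcard = 255.255.255.255 - subnet mask
255 - 255 = 0
255 - 240 = 15
255 - 0 = 255
255 - 0 = 255
Wildcard: 0.15.255.255


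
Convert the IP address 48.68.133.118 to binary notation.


48 = 00110000
68 = 01000100
133 = 10000101
118 = 01110110
Binary: 00110000.01000100.10000101.01110110


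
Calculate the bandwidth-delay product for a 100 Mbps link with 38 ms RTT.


BDP = bandwidth * RTT
= 100 Mbps * 38 ms
= 100 * 1e6 * 38 / 1000 bits
= 3800000 bits
= 475000 bytes
= 463.8672 KB
BDP = 3800000 bits (475000 bytes)


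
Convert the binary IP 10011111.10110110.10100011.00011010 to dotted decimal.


10011111 = 159
10110110 = 182
10100011 = 163
00011010 = 26
IP: 159.182.163.26


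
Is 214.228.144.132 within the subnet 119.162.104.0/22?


Subnet network: 119.162.104.0
Test IP AND mask: 214.228.144.0
No, 214.228.144.132 is not in 119.162.104.0/22


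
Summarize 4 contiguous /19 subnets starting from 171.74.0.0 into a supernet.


Original prefix: /19
Number of subnets: 4 = 2^2
New prefix = 19 - 2 = 17
Supernet: 171.74.0.0/17


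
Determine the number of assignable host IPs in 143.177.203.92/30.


Host bits = 32 - 30 = 2
Total addresses = 2^2 = 4
Usable = total - 2 (network and broadcast)
Usable hosts: 2


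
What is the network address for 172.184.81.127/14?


IP:   10101100.10111000.01010001.01111111
Mask: 11111111.11111100.00000000.00000000
AND operation:
Net:  10101100.10111000.00000000.00000000
Network: 172.184.0.0/14


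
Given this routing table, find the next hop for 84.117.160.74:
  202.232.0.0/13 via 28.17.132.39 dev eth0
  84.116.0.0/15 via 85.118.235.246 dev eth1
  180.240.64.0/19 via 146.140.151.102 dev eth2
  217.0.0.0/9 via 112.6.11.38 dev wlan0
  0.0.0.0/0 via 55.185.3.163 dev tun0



Longest prefix match for 84.117.160.74:
  /13 202.232.0.0: no
  /15 84.116.0.0: MATCH
  /19 180.240.64.0: no
  /9 217.0.0.0: no
  /0 0.0.0.0: MATCH
Selected: next-hop 85.118.235.246 via eth1 (matched /15)


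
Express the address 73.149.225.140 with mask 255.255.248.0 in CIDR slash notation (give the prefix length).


Binary: 11111111.11111111.11111000.00000000
Count leading 1s
Prefix: /21


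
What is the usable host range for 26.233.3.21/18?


Network: 26.233.0.0
Broadcast: 26.233.63.255
First usable = network + 1
Last usable = broadcast - 1
Range: 26.233.0.1 to 26.233.63.254


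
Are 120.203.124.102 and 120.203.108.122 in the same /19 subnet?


Mask: 255.255.224.0
120.203.124.102 AND mask = 120.203.96.0
120.203.108.122 AND mask = 120.203.96.0
Yes, same subnet (120.203.96.0)


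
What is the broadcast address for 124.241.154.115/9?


Network: 124.128.0.0/9
Host bits = 23
Set all host bits to 1:
Broadcast: 124.255.255.255


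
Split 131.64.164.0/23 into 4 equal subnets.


New prefix = 23 + 2 = 25
Each subnet has 128 addresses
  131.64.164.0/25
  131.64.164.128/25
  131.64.165.0/25
  131.64.165.128/25
Subnets: 131.64.164.0/25, 131.64.164.128/25, 131.64.165.0/25, 131.64.165.128/25


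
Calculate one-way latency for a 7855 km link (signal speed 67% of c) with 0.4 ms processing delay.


Speed = 0.67 * 3e5 km/s = 201000 km/s
Propagation delay = 7855 / 201000 = 0.0391 s = 39.0796 ms
Processing delay = 0.4 ms
Total one-way latency = 39.4796 ms


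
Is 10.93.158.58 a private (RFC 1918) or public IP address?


RFC 1918 private ranges:
  10.0.0.0/8 (10.0.0.0 - 10.255.255.255)
  172.16.0.0/12 (172.16.0.0 - 172.31.255.255)
  192.168.0.0/16 (192.168.0.0 - 192.168.255.255)
Private (in 10.0.0.0/8)


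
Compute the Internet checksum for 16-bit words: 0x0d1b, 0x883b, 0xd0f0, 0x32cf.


Sum all words (with carry folding):
+ 0x0d1b = 0x0d1b
+ 0x883b = 0x9556
+ 0xd0f0 = 0x6647
+ 0x32cf = 0x9916
One's complement: ~0x9916
Checksum = 0x66e9


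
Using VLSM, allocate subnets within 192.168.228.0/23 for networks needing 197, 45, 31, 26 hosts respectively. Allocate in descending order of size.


197 hosts -> /24 (254 usable): 192.168.228.0/24
45 hosts -> /26 (62 usable): 192.168.229.0/26
31 hosts -> /26 (62 usable): 192.168.229.64/26
26 hosts -> /27 (30 usable): 192.168.229.128/27
Allocation: 192.168.228.0/24 (197 hosts, 254 usable); 192.168.229.0/26 (45 hosts, 62 usable); 192.168.229.64/26 (31 hosts, 62 usable); 192.168.229.128/27 (26 hosts, 30 usable)


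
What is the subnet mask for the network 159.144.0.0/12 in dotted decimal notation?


/12 means 12 network bits, 20 host bits
Binary: 11111111111100000000000000000000
Mask: 255.240.0.0


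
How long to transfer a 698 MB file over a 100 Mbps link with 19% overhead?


Effective throughput = 100 * (1 - 19/100) = 81 Mbps
File size in Mb = 698 * 8 = 5584 Mb
Time = 5584 / 81
Time = 68.9383 seconds


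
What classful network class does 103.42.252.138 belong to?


First octet: 103
Binary: 01100111
0xxxxxxx -> Class A (1-126)
Class A, default mask 255.0.0.0 (/8)


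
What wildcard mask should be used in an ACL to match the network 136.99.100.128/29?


Subnet mask: 255.255.255.248
Wildcard = 255.255.255.255 - subnet mask
255 - 255 = 0
255 - 255 = 0
255 - 255 = 0
255 - 248 = 7
Wildcard: 0.0.0.7


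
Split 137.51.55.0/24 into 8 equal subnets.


New prefix = 24 + 3 = 27
Each subnet has 32 addresses
  137.51.55.0/27
  137.51.55.32/27
  137.51.55.64/27
  137.51.55.96/27
  137.51.55.128/27
  137.51.55.160/27
  137.51.55.192/27
  137.51.55.224/27
Subnets: 137.51.55.0/27, 137.51.55.32/27, 137.51.55.64/27, 137.51.55.96/27, 137.51.55.128/27, 137.51.55.160/27, 137.51.55.192/27, 137.51.55.224/27


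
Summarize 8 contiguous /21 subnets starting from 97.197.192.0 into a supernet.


Original prefix: /21
Number of subnets: 8 = 2^3
New prefix = 21 - 3 = 18
Supernet: 97.197.192.0/18


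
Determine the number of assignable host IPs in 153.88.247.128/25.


Host bits = 32 - 25 = 7
Total addresses = 2^7 = 128
Usable = total - 2 (network and broadcast)
Usable hosts: 126


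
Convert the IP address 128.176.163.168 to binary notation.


128 = 10000000
176 = 10110000
163 = 10100011
168 = 10101000
Binary: 10000000.10110000.10100011.10101000


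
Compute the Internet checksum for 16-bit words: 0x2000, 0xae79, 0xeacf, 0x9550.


Sum all words (with carry folding):
+ 0x2000 = 0x2000
+ 0xae79 = 0xce79
+ 0xeacf = 0xb949
+ 0x9550 = 0x4e9a
One's complement: ~0x4e9a
Checksum = 0xb165


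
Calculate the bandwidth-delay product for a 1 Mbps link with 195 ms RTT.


BDP = bandwidth * RTT
= 1 Mbps * 195 ms
= 1 * 1e6 * 195 / 1000 bits
= 195000 bits
= 24375 bytes
= 23.8037 KB
BDP = 195000 bits (24375 bytes)


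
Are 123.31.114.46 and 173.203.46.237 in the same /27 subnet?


Mask: 255.255.255.224
123.31.114.46 AND mask = 123.31.114.32
173.203.46.237 AND mask = 173.203.46.224
No, different subnets (123.31.114.32 vs 173.203.46.224)


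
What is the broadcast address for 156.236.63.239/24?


Network: 156.236.63.0/24
Host bits = 8
Set all host bits to 1:
Broadcast: 156.236.63.255


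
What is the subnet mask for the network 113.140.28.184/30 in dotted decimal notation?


/30 means 30 network bits, 2 host bits
Binary: 11111111111111111111111111111100
Mask: 255.255.255.252


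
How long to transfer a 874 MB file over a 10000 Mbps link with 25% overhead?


Effective throughput = 10000 * (1 - 25/100) = 7500 Mbps
File size in Mb = 874 * 8 = 6992 Mb
Time = 6992 / 7500
Time = 0.9323 seconds


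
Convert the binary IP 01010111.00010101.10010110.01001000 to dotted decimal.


01010111 = 87
00010101 = 21
10010110 = 150
01001000 = 72
IP: 87.21.150.72


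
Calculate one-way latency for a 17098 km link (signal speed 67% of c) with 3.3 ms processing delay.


Speed = 0.67 * 3e5 km/s = 201000 km/s
Propagation delay = 17098 / 201000 = 0.0851 s = 85.0647 ms
Processing delay = 3.3 ms
Total one-way latency = 88.3647 ms


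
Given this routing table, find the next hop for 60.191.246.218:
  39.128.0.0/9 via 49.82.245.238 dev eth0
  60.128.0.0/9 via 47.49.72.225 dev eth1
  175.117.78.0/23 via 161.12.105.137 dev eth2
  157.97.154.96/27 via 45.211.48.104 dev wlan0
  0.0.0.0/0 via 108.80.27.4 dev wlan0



Longest prefix match for 60.191.246.218:
  /9 39.128.0.0: no
  /9 60.128.0.0: MATCH
  /23 175.117.78.0: no
  /27 157.97.154.96: no
  /0 0.0.0.0: MATCH
Selected: next-hop 47.49.72.225 via eth1 (matched /9)


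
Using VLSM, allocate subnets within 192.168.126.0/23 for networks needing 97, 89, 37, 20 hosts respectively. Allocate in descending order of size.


97 hosts -> /25 (126 usable): 192.168.126.0/25
89 hosts -> /25 (126 usable): 192.168.126.128/25
37 hosts -> /26 (62 usable): 192.168.127.0/26
20 hosts -> /27 (30 usable): 192.168.127.64/27
Allocation: 192.168.126.0/25 (97 hosts, 126 usable); 192.168.126.128/25 (89 hosts, 126 usable); 192.168.127.0/26 (37 hosts, 62 usable); 192.168.127.64/27 (20 hosts, 30 usable)


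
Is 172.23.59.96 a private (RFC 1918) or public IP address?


RFC 1918 private ranges:
  10.0.0.0/8 (10.0.0.0 - 10.255.255.255)
  172.16.0.0/12 (172.16.0.0 - 172.31.255.255)
  192.168.0.0/16 (192.168.0.0 - 192.168.255.255)
Private (in 172.16.0.0/12)


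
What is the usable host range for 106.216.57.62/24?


Network: 106.216.57.0
Broadcast: 106.216.57.255
First usable = network + 1
Last usable = broadcast - 1
Range: 106.216.57.1 to 106.216.57.254


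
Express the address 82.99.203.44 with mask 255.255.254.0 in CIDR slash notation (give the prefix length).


Binary: 11111111.11111111.11111110.00000000
Count leading 1s
Prefix: /23
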